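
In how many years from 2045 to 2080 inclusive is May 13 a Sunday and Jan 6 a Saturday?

4

Check each year's weekday for May 13 and Jan 6:
  2045: Sat/Fri  2046: Sun/Sat ✓  2047: Mon/Sun  2048: Wed/Mon  2049: Thu/Wed  2050: Fri/Thu  2051: Sat/Fri  2052: Mon/Sat  2053: Tue/Mon  2054: Wed/Tue  2055: Thu/Wed  2056: Sat/Thu  2057: Sun/Sat ✓  2058: Mon/Sun  …(8 more)…  2067: Fri/Thu  2068: Sun/Fri  2069: Mon/Sun  2070: Tue/Mon  2071: Wed/Tue  2072: Fri/Wed  2073: Sat/Fri  2074: Sun/Sat ✓  2075: Mon/Sun  2076: Wed/Mon  2077: Thu/Wed  2078: Fri/Thu  2079: Sat/Fri  2080: Mon/Sat
Both conditions hold in: 2046, 2057, 2063, 2074 — 4.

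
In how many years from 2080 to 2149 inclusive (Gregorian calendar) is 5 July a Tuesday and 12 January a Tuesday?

Check each year's weekday for 5 July and 12 January:
  2080: Fri/Fri  2081: Sat/Sun  2082: Sun/Mon  2083: Mon/Tue  2084: Wed/Wed  2085: Thu/Fri  2086: Fri/Sat  2087: Sat/Sun  2088: Mon/Mon  2089: Tue/Wed  2090: Wed/Thu  2091: Thu/Fri  2092: Sat/Sat  2093: Sun/Mon  …(42 more)…  2136: Thu/Thu  2137: Fri/Sat  2138: Sat/Sun  2139: Sun/Mon  2140: Tue/Tue ✓  2141: Wed/Thu  2142: Thu/Fri  2143: Fri/Sat  2144: Sun/Sun  2145: Mon/Tue  2146: Tue/Wed  2147: Wed/Thu  2148: Fri/Fri  2149: Sat/Sun
Both conditions hold in: 2112, 2140 — 2.

2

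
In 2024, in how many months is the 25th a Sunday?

2

Check the 25th of each month of 2024: Jan 25: Thu, Feb 25: Sun, Mar 25: Mon, Apr 25: Thu, May 25: Sat, Jun 25: Tue, Jul 25: Thu, Aug 25: Sun, Sep 25: Wed, Oct 25: Fri, Nov 25: Mon, Dec 25: Wed.
Sunday occurs in February, August — 2 months.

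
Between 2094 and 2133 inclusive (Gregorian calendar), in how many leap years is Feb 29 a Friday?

Leap years in 2094–2133: 9 of them.
Feb 29 weekday advances by 5 (mod 7) from one leap year to the next four years later (or differs when a century non-leap intervenes).
Leap-day weekdays: 2096:Wed 2104:Fri✓ 2108:Wed 2112:Mon 2116:Sat 2120:Thu 2124:Tue 2128:Sun 2132:Fri✓
Friday: 2104, 2132 → 2.

2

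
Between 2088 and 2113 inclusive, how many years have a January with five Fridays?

11

January has 31 days; it has five Fridays when Friday falls among the first (month-length − 28) days — i.e. when January 1 is one of Friday/Thursday/Wednesday.
January 1 by year: 2088:Thu✓ 2089:Sat 2090:Sun 2091:Mon 2092:Tue 2093:Thu✓ 2094:Fri✓ 2095:Sat 2096:Sun 2097:Tue 2098:Wed✓ 2099:Thu✓ 2100:Fri✓ 2101:Sat 2102:Sun 2103:Mon 2104:Tue 2105:Thu✓ 2106:Fri✓ 2107:Sat 2108:Sun 2109:Tue 2110:Wed✓ 2111:Thu✓ 2112:Fri✓ 2113:Sun
Years with five Fridays: 2088, 2093, 2094, 2098, 2099, 2100, 2105, 2106, 2110, 2111, 2112 → 11.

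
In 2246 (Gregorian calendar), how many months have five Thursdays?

A month of length L has five Thursdays iff its first Thursday is on day ≤ L−28 (so day 1–3 in a 31-day month, 1–2 in a 30-day month, day 1 in a leap February).
Checking each month of 2246: Jan starts Thu (31d) ✓; Feb starts Sun (28d); Mar starts Sun (31d); Apr starts Wed (30d) ✓; May starts Fri (31d); Jun starts Mon (30d); Jul starts Wed (31d) ✓; Aug starts Sat (31d); Sep starts Tue (30d); Oct starts Thu (31d) ✓; Nov starts Sun (30d); Dec starts Tue (31d) ✓.
Five-Thursday months: January, April, July, October, December → 5.

5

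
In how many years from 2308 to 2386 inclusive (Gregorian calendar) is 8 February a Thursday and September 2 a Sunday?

Check each year's weekday for 8 February and September 2:
  2308: Sat/Wed  2309: Mon/Thu  2310: Tue/Fri  2311: Wed/Sat  2312: Thu/Mon  2313: Sat/Tue  2314: Sun/Wed  2315: Mon/Thu  2316: Tue/Sat  2317: Thu/Sun ✓  2318: Fri/Mon  2319: Sat/Tue  2320: Sun/Thu  2321: Tue/Fri  …(51 more)…  2373: Thu/Sun ✓  2374: Fri/Mon  2375: Sat/Tue  2376: Sun/Thu  2377: Tue/Fri  2378: Wed/Sat  2379: Thu/Sun ✓  2380: Fri/Tue  2381: Sun/Wed  2382: Mon/Thu  2383: Tue/Fri  2384: Wed/Sun  2385: Fri/Mon  2386: Sat/Tue
Both conditions hold in: 2317, 2323, 2334, 2345, 2351, 2362, 2373, 2379 — 8.

8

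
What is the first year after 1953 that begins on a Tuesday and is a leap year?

Jan 1 advances by 2 weekdays after a leap year and by 1 after a common year.
1953: Jan 1 is Thursday.
1954: Friday
1955: Saturday
1956: Sunday (leap)
1957: Tuesday
1958: Wednesday
1959: Thursday
1960: Friday (leap)
1961: Sunday
1962: Monday
1963: Tuesday
1964: Wednesday (leap)
1965: Friday
1966: Saturday
1967: Sunday
1968: Monday (leap)
1969: Wednesday
1970: Thursday
1971: Friday
1972: Saturday (leap)
1973: Monday
1974: Tuesday
1975: Wednesday
1976: Thursday (leap)
1977: Saturday
1978: Sunday
1979: Monday
1980: Tuesday (leap)
1980 begins on a Tuesday and is a leap year.

1980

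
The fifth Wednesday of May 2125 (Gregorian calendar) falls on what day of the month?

30

May 1, 2125 is a Tuesday, so the first Wednesday is the 2nd.
The fifth Wednesday is 2 + 28 = 30.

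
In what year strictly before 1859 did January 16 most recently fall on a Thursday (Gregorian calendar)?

From one year to the next, a fixed date's weekday advances by 1, or by 2 when a Feb 29 lies between the two dates.
1859: January 16 is Sunday.
1858: Saturday (−1)
1857: Friday (−1)
1856: Wednesday (−2)
1855: Tuesday (−1)
1854: Monday (−1)
1853: Sunday (−1)
1852: Friday (−2)
1851: Thursday (−1)
January 16 falls on a Thursday in 1851.

1851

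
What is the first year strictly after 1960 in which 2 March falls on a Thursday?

From one year to the next, a fixed date's weekday advances by 1, or by 2 when a Feb 29 lies between the two dates.
1960: March 2 is Wednesday.
1961: Thursday (+1)
2 March falls on a Thursday in 1961.

1961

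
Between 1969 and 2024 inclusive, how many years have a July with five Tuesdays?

July has 31 days; it has five Tuesdays when Tuesday falls among the first (month-length − 28) days — i.e. when July 1 is one of Tuesday/Monday/Sunday.
July 1 by year: 1969:Tue✓ 1970:Wed 1971:Thu 1972:Sat 1973:Sun✓ 1974:Mon✓ 1975:Tue✓ 1976:Thu 1977:Fri 1978:Sat 1979:Sun✓ 1980:Tue✓ 1981:Wed 1982:Thu 1983:Fri …(26 more)… 2010:Thu 2011:Fri 2012:Sun✓ 2013:Mon✓ 2014:Tue✓ 2015:Wed 2016:Fri 2017:Sat 2018:Sun✓ 2019:Mon✓ 2020:Wed 2021:Thu 2022:Fri 2023:Sat 2024:Mon✓
Years with five Tuesdays: 1969, 1973, 1974, 1975, 1979, 1980, 1984, 1985, 1986, 1990, 1991, 1996, 1997, 2001, 2002, 2003, 2007, 2008, 2012, 2013, 2014, 2018, 2019, 2024 → 24.

24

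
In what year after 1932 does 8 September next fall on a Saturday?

From one year to the next, a fixed date's weekday advances by 1, or by 2 when a Feb 29 lies between the two dates.
1932: September 8 is Thursday.
1933: Friday (+1)
1934: Saturday (+1)
8 September falls on a Saturday in 1934.

1934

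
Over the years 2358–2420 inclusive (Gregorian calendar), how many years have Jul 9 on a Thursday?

10

Track Jul 9's weekday year by year (advancing +1, or +2 across a Feb 29):
  2358: Wed  2359: Thu (+1) ✓  2360: Sat (+2)  2361: Sun (+1)  2362: Mon (+1)
  2363: Tue (+1)  2364: Thu (+2) ✓  2365: Fri (+1)  2366: Sat (+1)  2367: Sun (+1)
  2368: Tue (+2)  2369: Wed (+1)  2370: Thu (+1) ✓  2371: Fri (+1)  … (35 more years) …
  2407: Mon (+1)  2408: Wed (+2)  2409: Thu (+1) ✓  2410: Fri (+1)  2411: Sat (+1)
  2412: Mon (+2)  2413: Tue (+1)  2414: Wed (+1)  2415: Thu (+1) ✓  2416: Sat (+2)
  2417: Sun (+1)  2418: Mon (+1)  2419: Tue (+1)  2420: Thu (+2) ✓
Thursday years: 2359, 2364, 2370, 2381, 2387, 2392, 2398, 2409, 2415, 2420 — 10 in total.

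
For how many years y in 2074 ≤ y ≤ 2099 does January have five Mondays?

11

January has 31 days; it has five Mondays when Monday falls among the first (month-length − 28) days — i.e. when January 1 is one of Monday/Sunday/Saturday.
January 1 by year: 2074:Mon✓ 2075:Tue 2076:Wed 2077:Fri 2078:Sat✓ 2079:Sun✓ 2080:Mon✓ 2081:Wed 2082:Thu 2083:Fri 2084:Sat✓ 2085:Mon✓ 2086:Tue 2087:Wed 2088:Thu 2089:Sat✓ 2090:Sun✓ 2091:Mon✓ 2092:Tue 2093:Thu 2094:Fri 2095:Sat✓ 2096:Sun✓ 2097:Tue 2098:Wed 2099:Thu
Years with five Mondays: 2074, 2078, 2079, 2080, 2084, 2085, 2089, 2090, 2091, 2095, 2096 → 11.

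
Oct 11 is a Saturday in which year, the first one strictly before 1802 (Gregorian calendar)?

1800

From one year to the next, a fixed date's weekday advances by 1, or by 2 when a Feb 29 lies between the two dates.
1802: October 11 is Monday.
1801: Sunday (−1)
1800: Saturday (−1)
Oct 11 falls on a Saturday in 1800.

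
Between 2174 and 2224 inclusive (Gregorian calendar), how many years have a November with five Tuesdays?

14

November has 30 days; it has five Tuesdays when Tuesday falls among the first (month-length − 28) days — i.e. when November 1 is one of Tuesday/Monday.
November 1 by year: 2174:Tue✓ 2175:Wed 2176:Fri 2177:Sat 2178:Sun 2179:Mon✓ 2180:Wed 2181:Thu 2182:Fri 2183:Sat 2184:Mon✓ 2185:Tue✓ 2186:Wed 2187:Thu 2188:Sat …(21 more)… 2210:Thu 2211:Fri 2212:Sun 2213:Mon✓ 2214:Tue✓ 2215:Wed 2216:Fri 2217:Sat 2218:Sun 2219:Mon✓ 2220:Wed 2221:Thu 2222:Fri 2223:Sat 2224:Mon✓
Years with five Tuesdays: 2174, 2179, 2184, 2185, 2190, 2191, 2196, 2202, 2203, 2208, 2213, 2214, 2219, 2224 → 14.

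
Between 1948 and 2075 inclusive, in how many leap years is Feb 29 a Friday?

Leap years in 1948–2075: 32 of them.
Feb 29 weekday advances by 5 (mod 7) from one leap year to the next four years later (or differs when a century non-leap intervenes).
Leap-day weekdays: 1948:Sun 1952:Fri✓ 1956:Wed 1960:Mon 1964:Sat 1968:Thu 1972:Tue 1976:Sun 1980:Fri✓ 1984:Wed 1988:Mon 1992:Sat 1996:Thu …(6 more)… 2024:Thu 2028:Tue 2032:Sun 2036:Fri✓ 2040:Wed 2044:Mon 2048:Sat 2052:Thu 2056:Tue 2060:Sun 2064:Fri✓ 2068:Wed 2072:Mon
Friday: 1952, 1980, 2008, 2036, 2064 → 5.

5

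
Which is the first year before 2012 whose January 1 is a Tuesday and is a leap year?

2008

Jan 1 advances by 2 weekdays after a leap year and by 1 after a common year.
2012: Jan 1 is Sunday (leap).
2011: Saturday
2010: Friday
2009: Thursday
2008: Tuesday (leap)
2008 begins on a Tuesday and is a leap year.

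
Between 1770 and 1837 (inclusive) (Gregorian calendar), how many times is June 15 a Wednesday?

Track June 15's weekday year by year (advancing +1, or +2 across a Feb 29):
  1770: Fri  1771: Sat (+1)  1772: Mon (+2)  1773: Tue (+1)  1774: Wed (+1) ✓
  1775: Thu (+1)  1776: Sat (+2)  1777: Sun (+1)  1778: Mon (+1)  1779: Tue (+1)
  1780: Thu (+2)  1781: Fri (+1)  1782: Sat (+1)  1783: Sun (+1)  … (40 more years) …
  1824: Tue (+2)  1825: Wed (+1) ✓  1826: Thu (+1)  1827: Fri (+1)  1828: Sun (+2)
  1829: Mon (+1)  1830: Tue (+1)  1831: Wed (+1) ✓  1832: Fri (+2)  1833: Sat (+1)
  1834: Sun (+1)  1835: Mon (+1)  1836: Wed (+2) ✓  1837: Thu (+1)
Wednesday years: 1774, 1785, 1791, 1796, 1803, 1808, 1814, 1825, 1831, 1836 — 10 in total.

10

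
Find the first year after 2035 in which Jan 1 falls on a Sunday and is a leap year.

2040

Jan 1 advances by 2 weekdays after a leap year and by 1 after a common year.
2035: Jan 1 is Monday.
2036: Tuesday (leap)
2037: Thursday
2038: Friday
2039: Saturday
2040: Sunday (leap)
2040 begins on a Sunday and is a leap year.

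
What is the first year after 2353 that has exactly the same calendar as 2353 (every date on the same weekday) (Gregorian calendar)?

Two years share a calendar iff Jan 1 falls on the same weekday and both are leap or both are common. 2353: Jan 1 is Thursday, common year.
2354: Jan 1 Friday, common
2355: Jan 1 Saturday, common
2356: Jan 1 Sunday, leap
2357: Jan 1 Tuesday, common
2358: Jan 1 Wednesday, common
2359: Jan 1 Thursday, common
2359 matches on both conditions.

2359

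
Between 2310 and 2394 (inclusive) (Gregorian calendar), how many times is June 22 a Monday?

Track June 22's weekday year by year (advancing +1, or +2 across a Feb 29):
  2310: Wed  2311: Thu (+1)  2312: Sat (+2)  2313: Sun (+1)  2314: Mon (+1) ✓
  2315: Tue (+1)  2316: Thu (+2)  2317: Fri (+1)  2318: Sat (+1)  2319: Sun (+1)
  2320: Tue (+2)  2321: Wed (+1)  2322: Thu (+1)  2323: Fri (+1)  … (57 more years) …
  2381: Mon (+1) ✓  2382: Tue (+1)  2383: Wed (+1)  2384: Fri (+2)  2385: Sat (+1)
  2386: Sun (+1)  2387: Mon (+1) ✓  2388: Wed (+2)  2389: Thu (+1)  2390: Fri (+1)
  2391: Sat (+1)  2392: Mon (+2) ✓  2393: Tue (+1)  2394: Wed (+1)
Monday years: 2314, 2325, 2331, 2336, 2342, 2353, 2359, 2364, 2370, 2381, 2387, 2392 — 12 in total.

12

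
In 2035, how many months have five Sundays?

4

A month of length L has five Sundays iff its first Sunday is on day ≤ L−28 (so day 1–3 in a 31-day month, 1–2 in a 30-day month, day 1 in a leap February).
Checking each month of 2035: Jan starts Mon (31d); Feb starts Thu (28d); Mar starts Thu (31d); Apr starts Sun (30d) ✓; May starts Tue (31d); Jun starts Fri (30d); Jul starts Sun (31d) ✓; Aug starts Wed (31d); Sep starts Sat (30d) ✓; Oct starts Mon (31d); Nov starts Thu (30d); Dec starts Sat (31d) ✓.
Five-Sunday months: April, July, September, December → 4.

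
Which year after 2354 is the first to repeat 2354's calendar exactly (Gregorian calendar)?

2365

Two years share a calendar iff Jan 1 falls on the same weekday and both are leap or both are common. 2354: Jan 1 is Friday, common year.
2355: Jan 1 Saturday, common
2356: Jan 1 Sunday, leap
2357: Jan 1 Tuesday, common
2358: Jan 1 Wednesday, common
2359: Jan 1 Thursday, common
2360: Jan 1 Friday, leap
2361: Jan 1 Sunday, common
2362: Jan 1 Monday, common
2363: Jan 1 Tuesday, common
2364: Jan 1 Wednesday, leap
2365: Jan 1 Friday, common
2365 matches on both conditions.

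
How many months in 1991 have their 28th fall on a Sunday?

Check the 28th of each month of 1991: Jan 28: Mon, Feb 28: Thu, Mar 28: Thu, Apr 28: Sun, May 28: Tue, Jun 28: Fri, Jul 28: Sun, Aug 28: Wed, Sep 28: Sat, Oct 28: Mon, Nov 28: Thu, Dec 28: Sat.
Sunday occurs in April, July — 2 months.

2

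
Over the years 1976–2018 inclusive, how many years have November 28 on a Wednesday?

7

Track November 28's weekday year by year (advancing +1, or +2 across a Feb 29):
  1976: Sun  1977: Mon (+1)  1978: Tue (+1)  1979: Wed (+1) ✓  1980: Fri (+2)
  1981: Sat (+1)  1982: Sun (+1)  1983: Mon (+1)  1984: Wed (+2) ✓  1985: Thu (+1)
  1986: Fri (+1)  1987: Sat (+1)  1988: Mon (+2)  1989: Tue (+1)  … (15 more years) …
  2005: Mon (+1)  2006: Tue (+1)  2007: Wed (+1) ✓  2008: Fri (+2)  2009: Sat (+1)
  2010: Sun (+1)  2011: Mon (+1)  2012: Wed (+2) ✓  2013: Thu (+1)  2014: Fri (+1)
  2015: Sat (+1)  2016: Mon (+2)  2017: Tue (+1)  2018: Wed (+1) ✓
Wednesday years: 1979, 1984, 1990, 2001, 2007, 2012, 2018 — 7 in total.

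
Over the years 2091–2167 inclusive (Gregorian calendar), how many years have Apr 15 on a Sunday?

Track Apr 15's weekday year by year (advancing +1, or +2 across a Feb 29):
  2091: Sun ✓  2092: Tue (+2)  2093: Wed (+1)  2094: Thu (+1)  2095: Fri (+1)
  2096: Sun (+2) ✓  2097: Mon (+1)  2098: Tue (+1)  2099: Wed (+1)  2100: Thu (+1)
  2101: Fri (+1)  2102: Sat (+1)  2103: Sun (+1) ✓  2104: Tue (+2)  … (49 more years) …
  2154: Mon (+1)  2155: Tue (+1)  2156: Thu (+2)  2157: Fri (+1)  2158: Sat (+1)
  2159: Sun (+1) ✓  2160: Tue (+2)  2161: Wed (+1)  2162: Thu (+1)  2163: Fri (+1)
  2164: Sun (+2) ✓  2165: Mon (+1)  2166: Tue (+1)  2167: Wed (+1)
Sunday years: 2091, 2096, 2103, 2108, 2114, 2125, 2131, 2136, 2142, 2153, 2159, 2164 — 12 in total.

12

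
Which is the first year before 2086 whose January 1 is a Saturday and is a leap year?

Jan 1 advances by 2 weekdays after a leap year and by 1 after a common year.
2086: Jan 1 is Tuesday.
2085: Monday
2084: Saturday (leap)
2084 begins on a Saturday and is a leap year.

2084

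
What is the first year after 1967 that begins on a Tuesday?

Jan 1 advances by 2 weekdays after a leap year and by 1 after a common year.
1967: Jan 1 is Sunday.
1968: Monday (leap)
1969: Wednesday
1970: Thursday
1971: Friday
1972: Saturday (leap)
1973: Monday
1974: Tuesday
1974 begins on a Tuesday

1974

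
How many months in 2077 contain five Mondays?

4

A month of length L has five Mondays iff its first Monday is on day ≤ L−28 (so day 1–3 in a 31-day month, 1–2 in a 30-day month, day 1 in a leap February).
Checking each month of 2077: Jan starts Fri (31d); Feb starts Mon (28d); Mar starts Mon (31d) ✓; Apr starts Thu (30d); May starts Sat (31d) ✓; Jun starts Tue (30d); Jul starts Thu (31d); Aug starts Sun (31d) ✓; Sep starts Wed (30d); Oct starts Fri (31d); Nov starts Mon (30d) ✓; Dec starts Wed (31d).
Five-Monday months: March, May, August, November → 4.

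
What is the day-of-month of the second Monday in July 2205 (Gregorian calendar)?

July 1, 2205 is a Monday, so the first Monday is the 1st.
The second Monday is 1 + 7 = 8.

8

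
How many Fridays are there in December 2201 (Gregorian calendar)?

4

December 2201 has 31 days and begins on Tuesday.
The first Friday is December 4.
Fridays fall on 4, 11, 18, 25 — that's 4.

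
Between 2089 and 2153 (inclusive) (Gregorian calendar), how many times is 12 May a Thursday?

Track 12 May's weekday year by year (advancing +1, or +2 across a Feb 29):
  2089: Thu ✓  2090: Fri (+1)  2091: Sat (+1)  2092: Mon (+2)  2093: Tue (+1)
  2094: Wed (+1)  2095: Thu (+1) ✓  2096: Sat (+2)  2097: Sun (+1)  2098: Mon (+1)
  2099: Tue (+1)  2100: Wed (+1)  2101: Thu (+1) ✓  2102: Fri (+1)  … (37 more years) …
  2140: Thu (+2) ✓  2141: Fri (+1)  2142: Sat (+1)  2143: Sun (+1)  2144: Tue (+2)
  2145: Wed (+1)  2146: Thu (+1) ✓  2147: Fri (+1)  2148: Sun (+2)  2149: Mon (+1)
  2150: Tue (+1)  2151: Wed (+1)  2152: Fri (+2)  2153: Sat (+1)
Thursday years: 2089, 2095, 2101, 2107, 2112, 2118, 2129, 2135, 2140, 2146 — 10 in total.

10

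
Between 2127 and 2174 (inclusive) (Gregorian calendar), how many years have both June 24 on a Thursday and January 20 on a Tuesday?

Check each year's weekday for June 24 and January 20:
  2127: Tue/Mon  2128: Thu/Tue ✓  2129: Fri/Thu  2130: Sat/Fri  2131: Sun/Sat  2132: Tue/Sun  2133: Wed/Tue  2134: Thu/Wed  2135: Fri/Thu  2136: Sun/Fri  2137: Mon/Sun  2138: Tue/Mon  2139: Wed/Tue  2140: Fri/Wed  …(20 more)…  2161: Wed/Tue  2162: Thu/Wed  2163: Fri/Thu  2164: Sun/Fri  2165: Mon/Sun  2166: Tue/Mon  2167: Wed/Tue  2168: Fri/Wed  2169: Sat/Fri  2170: Sun/Sat  2171: Mon/Sun  2172: Wed/Mon  2173: Thu/Wed  2174: Fri/Thu
Both conditions hold in: 2128, 2156 — 2.

2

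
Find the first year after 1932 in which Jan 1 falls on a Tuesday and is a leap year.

1952

Jan 1 advances by 2 weekdays after a leap year and by 1 after a common year.
1932: Jan 1 is Friday (leap).
1933: Sunday
1934: Monday
1935: Tuesday
1936: Wednesday (leap)
1937: Friday
1938: Saturday
1939: Sunday
1940: Monday (leap)
1941: Wednesday
1942: Thursday
1943: Friday
1944: Saturday (leap)
1945: Monday
1946: Tuesday
1947: Wednesday
1948: Thursday (leap)
1949: Saturday
1950: Sunday
1951: Monday
1952: Tuesday (leap)
1952 begins on a Tuesday and is a leap year.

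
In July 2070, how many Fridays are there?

July 2070 has 31 days and begins on Tuesday.
The first Friday is July 4.
Fridays fall on 4, 11, 18, 25 — that's 4.

4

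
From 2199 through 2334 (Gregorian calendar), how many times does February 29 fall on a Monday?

6

Leap years in 2199–2334: 32 of them.
Feb 29 weekday advances by 5 (mod 7) from one leap year to the next four years later (or differs when a century non-leap intervenes).
Leap-day weekdays: 2204:Wed 2208:Mon✓ 2212:Sat 2216:Thu 2220:Tue 2224:Sun 2228:Fri 2232:Wed 2236:Mon✓ 2240:Sat 2244:Thu 2248:Tue 2252:Sun …(6 more)… 2280:Sun 2284:Fri 2288:Wed 2292:Mon✓ 2296:Sat 2304:Mon✓ 2308:Sat 2312:Thu 2316:Tue 2320:Sun 2324:Fri 2328:Wed 2332:Mon✓
Monday: 2208, 2236, 2264, 2292, 2304, 2332 → 6.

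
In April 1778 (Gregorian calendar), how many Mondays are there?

April 1778 has 30 days and begins on Wednesday.
The first Monday is April 6.
Mondays fall on 6, 13, 20, 27 — that's 4.

4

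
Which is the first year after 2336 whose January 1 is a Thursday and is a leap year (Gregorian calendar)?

Jan 1 advances by 2 weekdays after a leap year and by 1 after a common year.
2336: Jan 1 is Wednesday (leap).
2337: Friday
2338: Saturday
2339: Sunday
2340: Monday (leap)
2341: Wednesday
2342: Thursday
2343: Friday
2344: Saturday (leap)
2345: Monday
2346: Tuesday
2347: Wednesday
2348: Thursday (leap)
2348 begins on a Thursday and is a leap year.

2348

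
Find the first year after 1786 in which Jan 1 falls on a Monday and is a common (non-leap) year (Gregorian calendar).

Jan 1 advances by 2 weekdays after a leap year and by 1 after a common year.
1786: Jan 1 is Sunday.
1787: Monday
1787 begins on a Monday and is a common year.

1787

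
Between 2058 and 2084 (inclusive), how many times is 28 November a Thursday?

Track 28 November's weekday year by year (advancing +1, or +2 across a Feb 29):
  2058: Thu ✓  2059: Fri (+1)  2060: Sun (+2)  2061: Mon (+1)  2062: Tue (+1)
  2063: Wed (+1)  2064: Fri (+2)  2065: Sat (+1)  2066: Sun (+1)  2067: Mon (+1)
  2068: Wed (+2)  2069: Thu (+1) ✓  2070: Fri (+1)  2071: Sat (+1)  2072: Mon (+2)
  2073: Tue (+1)  2074: Wed (+1)  2075: Thu (+1) ✓  2076: Sat (+2)  2077: Sun (+1)
  2078: Mon (+1)  2079: Tue (+1)  2080: Thu (+2) ✓  2081: Fri (+1)  2082: Sat (+1)
  2083: Sun (+1)  2084: Tue (+2)
Thursday years: 2058, 2069, 2075, 2080 — 4 in total.

4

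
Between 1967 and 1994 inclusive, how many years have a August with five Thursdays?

12

August has 31 days; it has five Thursdays when Thursday falls among the first (month-length − 28) days — i.e. when August 1 is one of Thursday/Wednesday/Tuesday.
August 1 by year: 1967:Tue✓ 1968:Thu✓ 1969:Fri 1970:Sat 1971:Sun 1972:Tue✓ 1973:Wed✓ 1974:Thu✓ 1975:Fri 1976:Sun 1977:Mon 1978:Tue✓ 1979:Wed✓ 1980:Fri 1981:Sat 1982:Sun 1983:Mon 1984:Wed✓ 1985:Thu✓ 1986:Fri 1987:Sat 1988:Mon 1989:Tue✓ 1990:Wed✓ 1991:Thu✓ 1992:Sat 1993:Sun 1994:Mon
Years with five Thursdays: 1967, 1968, 1972, 1973, 1974, 1978, 1979, 1984, 1985, 1989, 1990, 1991 → 12.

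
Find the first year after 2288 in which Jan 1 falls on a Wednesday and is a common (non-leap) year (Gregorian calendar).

Jan 1 advances by 2 weekdays after a leap year and by 1 after a common year.
2288: Jan 1 is Sunday (leap).
2289: Tuesday
2290: Wednesday
2290 begins on a Wednesday and is a common year.

2290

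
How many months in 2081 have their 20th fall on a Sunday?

Check the 20th of each month of 2081: Jan 20: Mon, Feb 20: Thu, Mar 20: Thu, Apr 20: Sun, May 20: Tue, Jun 20: Fri, Jul 20: Sun, Aug 20: Wed, Sep 20: Sat, Oct 20: Mon, Nov 20: Thu, Dec 20: Sat.
Sunday occurs in April, July — 2 months.

2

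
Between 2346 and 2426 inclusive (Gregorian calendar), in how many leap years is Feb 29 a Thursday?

3

Leap years in 2346–2426: 20 of them.
Feb 29 weekday advances by 5 (mod 7) from one leap year to the next four years later (or differs when a century non-leap intervenes).
Leap-day weekdays: 2348:Sun 2352:Fri 2356:Wed 2360:Mon 2364:Sat 2368:Thu✓ 2372:Tue 2376:Sun 2380:Fri 2384:Wed 2388:Mon 2392:Sat 2396:Thu✓ 2400:Tue 2404:Sun 2408:Fri 2412:Wed 2416:Mon 2420:Sat 2424:Thu✓
Thursday: 2368, 2396, 2424 → 3.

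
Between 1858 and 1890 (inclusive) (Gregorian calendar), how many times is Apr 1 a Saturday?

Track Apr 1's weekday year by year (advancing +1, or +2 across a Feb 29):
  1858: Thu  1859: Fri (+1)  1860: Sun (+2)  1861: Mon (+1)  1862: Tue (+1)
  1863: Wed (+1)  1864: Fri (+2)  1865: Sat (+1) ✓  1866: Sun (+1)  1867: Mon (+1)
  1868: Wed (+2)  1869: Thu (+1)  1870: Fri (+1)  1871: Sat (+1) ✓  … (5 more years) …
  1877: Sun (+1)  1878: Mon (+1)  1879: Tue (+1)  1880: Thu (+2)  1881: Fri (+1)
  1882: Sat (+1) ✓  1883: Sun (+1)  1884: Tue (+2)  1885: Wed (+1)  1886: Thu (+1)
  1887: Fri (+1)  1888: Sun (+2)  1889: Mon (+1)  1890: Tue (+1)
Saturday years: 1865, 1871, 1876, 1882 — 4 in total.

4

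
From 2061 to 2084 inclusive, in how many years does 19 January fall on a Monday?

3

Track 19 January's weekday year by year (advancing +1, or +2 across a Feb 29):
  2061: Wed  2062: Thu (+1)  2063: Fri (+1)  2064: Sat (+1)  2065: Mon (+2) ✓
  2066: Tue (+1)  2067: Wed (+1)  2068: Thu (+1)  2069: Sat (+2)  2070: Sun (+1)
  2071: Mon (+1) ✓  2072: Tue (+1)  2073: Thu (+2)  2074: Fri (+1)  2075: Sat (+1)
  2076: Sun (+1)  2077: Tue (+2)  2078: Wed (+1)  2079: Thu (+1)  2080: Fri (+1)
  2081: Sun (+2)  2082: Mon (+1) ✓  2083: Tue (+1)  2084: Wed (+1)
Monday years: 2065, 2071, 2082 — 3 in total.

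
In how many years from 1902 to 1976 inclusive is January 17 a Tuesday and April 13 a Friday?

2

Check each year's weekday for January 17 and April 13:
  1902: Fri/Sun  1903: Sat/Mon  1904: Sun/Wed  1905: Tue/Thu  1906: Wed/Fri  1907: Thu/Sat  1908: Fri/Mon  1909: Sun/Tue  1910: Mon/Wed  1911: Tue/Thu  1912: Wed/Sat  1913: Fri/Sun  1914: Sat/Mon  1915: Sun/Tue  …(47 more)…  1963: Thu/Sat  1964: Fri/Mon  1965: Sun/Tue  1966: Mon/Wed  1967: Tue/Thu  1968: Wed/Sat  1969: Fri/Sun  1970: Sat/Mon  1971: Sun/Tue  1972: Mon/Thu  1973: Wed/Fri  1974: Thu/Sat  1975: Fri/Sun  1976: Sat/Tue
Both conditions hold in: 1928, 1956 — 2.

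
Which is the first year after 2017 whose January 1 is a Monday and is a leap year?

Jan 1 advances by 2 weekdays after a leap year and by 1 after a common year.
2017: Jan 1 is Sunday.
2018: Monday
2019: Tuesday
2020: Wednesday (leap)
2021: Friday
2022: Saturday
2023: Sunday
2024: Monday (leap)
2024 begins on a Monday and is a leap year.

2024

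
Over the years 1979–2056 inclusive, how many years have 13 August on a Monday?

11

Track 13 August's weekday year by year (advancing +1, or +2 across a Feb 29):
  1979: Mon ✓  1980: Wed (+2)  1981: Thu (+1)  1982: Fri (+1)  1983: Sat (+1)
  1984: Mon (+2) ✓  1985: Tue (+1)  1986: Wed (+1)  1987: Thu (+1)  1988: Sat (+2)
  1989: Sun (+1)  1990: Mon (+1) ✓  1991: Tue (+1)  1992: Thu (+2)  … (50 more years) …
  2043: Thu (+1)  2044: Sat (+2)  2045: Sun (+1)  2046: Mon (+1) ✓  2047: Tue (+1)
  2048: Thu (+2)  2049: Fri (+1)  2050: Sat (+1)  2051: Sun (+1)  2052: Tue (+2)
  2053: Wed (+1)  2054: Thu (+1)  2055: Fri (+1)  2056: Sun (+2)
Monday years: 1979, 1984, 1990, 2001, 2007, 2012, 2018, 2029, 2035, 2040, 2046 — 11 in total.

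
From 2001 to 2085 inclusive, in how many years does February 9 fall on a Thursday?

Track February 9's weekday year by year (advancing +1, or +2 across a Feb 29):
  2001: Fri  2002: Sat (+1)  2003: Sun (+1)  2004: Mon (+1)  2005: Wed (+2)
  2006: Thu (+1) ✓  2007: Fri (+1)  2008: Sat (+1)  2009: Mon (+2)  2010: Tue (+1)
  2011: Wed (+1)  2012: Thu (+1) ✓  2013: Sat (+2)  2014: Sun (+1)  … (57 more years) …
  2072: Tue (+1)  2073: Thu (+2) ✓  2074: Fri (+1)  2075: Sat (+1)  2076: Sun (+1)
  2077: Tue (+2)  2078: Wed (+1)  2079: Thu (+1) ✓  2080: Fri (+1)  2081: Sun (+2)
  2082: Mon (+1)  2083: Tue (+1)  2084: Wed (+1)  2085: Fri (+2)
Thursday years: 2006, 2012, 2017, 2023, 2034, 2040, 2045, 2051, 2062, 2068, 2073, 2079 — 12 in total.

12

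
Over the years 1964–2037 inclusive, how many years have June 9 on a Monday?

Track June 9's weekday year by year (advancing +1, or +2 across a Feb 29):
  1964: Tue  1965: Wed (+1)  1966: Thu (+1)  1967: Fri (+1)  1968: Sun (+2)
  1969: Mon (+1) ✓  1970: Tue (+1)  1971: Wed (+1)  1972: Fri (+2)  1973: Sat (+1)
  1974: Sun (+1)  1975: Mon (+1) ✓  1976: Wed (+2)  1977: Thu (+1)  … (46 more years) …
  2024: Sun (+2)  2025: Mon (+1) ✓  2026: Tue (+1)  2027: Wed (+1)  2028: Fri (+2)
  2029: Sat (+1)  2030: Sun (+1)  2031: Mon (+1) ✓  2032: Wed (+2)  2033: Thu (+1)
  2034: Fri (+1)  2035: Sat (+1)  2036: Mon (+2) ✓  2037: Tue (+1)
Monday years: 1969, 1975, 1980, 1986, 1997, 2003, 2008, 2014, 2025, 2031, 2036 — 11 in total.

11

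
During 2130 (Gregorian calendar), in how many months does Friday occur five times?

4

A month of length L has five Fridays iff its first Friday is on day ≤ L−28 (so day 1–3 in a 31-day month, 1–2 in a 30-day month, day 1 in a leap February).
Checking each month of 2130: Jan starts Sun (31d); Feb starts Wed (28d); Mar starts Wed (31d) ✓; Apr starts Sat (30d); May starts Mon (31d); Jun starts Thu (30d) ✓; Jul starts Sat (31d); Aug starts Tue (31d); Sep starts Fri (30d) ✓; Oct starts Sun (31d); Nov starts Wed (30d); Dec starts Fri (31d) ✓.
Five-Friday months: March, June, September, December → 4.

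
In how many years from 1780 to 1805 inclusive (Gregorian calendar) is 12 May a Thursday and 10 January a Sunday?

1

Check each year's weekday for 12 May and 10 January:
  1780: Fri/Mon  1781: Sat/Wed  1782: Sun/Thu  1783: Mon/Fri  1784: Wed/Sat  1785: Thu/Mon  1786: Fri/Tue  1787: Sat/Wed  1788: Mon/Thu  1789: Tue/Sat  1790: Wed/Sun  1791: Thu/Mon  1792: Sat/Tue  1793: Sun/Thu  1794: Mon/Fri  1795: Tue/Sat  1796: Thu/Sun ✓  1797: Fri/Tue  1798: Sat/Wed  1799: Sun/Thu  1800: Mon/Fri  1801: Tue/Sat  1802: Wed/Sun  1803: Thu/Mon  1804: Sat/Tue  1805: Sun/Thu
Both conditions hold in: 1796 — 1.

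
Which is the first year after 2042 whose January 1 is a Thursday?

Jan 1 advances by 2 weekdays after a leap year and by 1 after a common year.
2042: Jan 1 is Wednesday.
2043: Thursday
2043 begins on a Thursday

2043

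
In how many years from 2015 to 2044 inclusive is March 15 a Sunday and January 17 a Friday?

1

Check each year's weekday for March 15 and January 17:
  2015: Sun/Sat  2016: Tue/Sun  2017: Wed/Tue  2018: Thu/Wed  2019: Fri/Thu  2020: Sun/Fri ✓  2021: Mon/Sun  2022: Tue/Mon  2023: Wed/Tue  2024: Fri/Wed  2025: Sat/Fri  2026: Sun/Sat  2027: Mon/Sun  2028: Wed/Mon  2029: Thu/Wed  2030: Fri/Thu  2031: Sat/Fri  2032: Mon/Sat  2033: Tue/Mon  2034: Wed/Tue  2035: Thu/Wed  2036: Sat/Thu  2037: Sun/Sat  2038: Mon/Sun  2039: Tue/Mon  2040: Thu/Tue  2041: Fri/Thu  2042: Sat/Fri  2043: Sun/Sat  2044: Tue/Sun
Both conditions hold in: 2020 — 1.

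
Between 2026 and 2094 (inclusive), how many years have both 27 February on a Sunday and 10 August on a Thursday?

3

Check each year's weekday for 27 February and 10 August:
  2026: Fri/Mon  2027: Sat/Tue  2028: Sun/Thu ✓  2029: Tue/Fri  2030: Wed/Sat  2031: Thu/Sun  2032: Fri/Tue  2033: Sun/Wed  2034: Mon/Thu  2035: Tue/Fri  2036: Wed/Sun  2037: Fri/Mon  2038: Sat/Tue  2039: Sun/Wed  …(41 more)…  2081: Thu/Sun  2082: Fri/Mon  2083: Sat/Tue  2084: Sun/Thu ✓  2085: Tue/Fri  2086: Wed/Sat  2087: Thu/Sun  2088: Fri/Tue  2089: Sun/Wed  2090: Mon/Thu  2091: Tue/Fri  2092: Wed/Sun  2093: Fri/Mon  2094: Sat/Tue
Both conditions hold in: 2028, 2056, 2084 — 3.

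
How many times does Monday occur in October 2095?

October 2095 has 31 days and begins on Saturday.
The first Monday is October 3.
Mondays fall on 3, 10, 17, 24, 31 — that's 5.

5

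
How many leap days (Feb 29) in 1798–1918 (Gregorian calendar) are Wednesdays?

4

Leap years in 1798–1918: 28 of them.
Feb 29 weekday advances by 5 (mod 7) from one leap year to the next four years later (or differs when a century non-leap intervenes).
Leap-day weekdays: 1804:Wed✓ 1808:Mon 1812:Sat 1816:Thu 1820:Tue 1824:Sun 1828:Fri 1832:Wed✓ 1836:Mon 1840:Sat 1844:Thu 1848:Tue 1852:Sun 1856:Fri 1860:Wed✓ 1864:Mon 1868:Sat 1872:Thu 1876:Tue 1880:Sun 1884:Fri 1888:Wed✓ 1892:Mon 1896:Sat 1904:Mon 1908:Sat 1912:Thu 1916:Tue
Wednesday: 1804, 1832, 1860, 1888 → 4.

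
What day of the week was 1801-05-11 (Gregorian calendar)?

Monday

January 1, 1801 is a Thursday.
May 11 is day 131 of the year, i.e. 130 days after Jan 1.
130 mod 7 = 4, so advance 4 weekdays from Thursday: Monday.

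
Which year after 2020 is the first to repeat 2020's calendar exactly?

Two years share a calendar iff Jan 1 falls on the same weekday and both are leap or both are common. 2020: Jan 1 is Wednesday, leap year.
2021: Jan 1 Friday, common
2022: Jan 1 Saturday, common
2023: Jan 1 Sunday, common
2024: Jan 1 Monday, leap
2025: Jan 1 Wednesday, common
2026: Jan 1 Thursday, common
2027: Jan 1 Friday, common
2028: Jan 1 Saturday, leap
2029: Jan 1 Monday, common
2030: Jan 1 Tuesday, common
2031: Jan 1 Wednesday, common
2032: Jan 1 Thursday, leap
2033: Jan 1 Saturday, common
2034: Jan 1 Sunday, common
2035: Jan 1 Monday, common
2036: Jan 1 Tuesday, leap
2037: Jan 1 Thursday, common
2038: Jan 1 Friday, common
2039: Jan 1 Saturday, common
2040: Jan 1 Sunday, leap
2041: Jan 1 Tuesday, common
2042: Jan 1 Wednesday, common
2043: Jan 1 Thursday, common
2044: Jan 1 Friday, leap
2045: Jan 1 Sunday, common
2046: Jan 1 Monday, common
2047: Jan 1 Tuesday, common
2048: Jan 1 Wednesday, leap
2048 matches on both conditions.

2048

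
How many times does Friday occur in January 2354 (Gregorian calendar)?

January 2354 has 31 days and begins on Friday.
The first Friday is January 1.
Fridays fall on 1, 8, 15, 22, 29 — that's 5.

5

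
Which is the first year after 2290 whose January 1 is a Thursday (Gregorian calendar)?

Jan 1 advances by 2 weekdays after a leap year and by 1 after a common year.
2290: Jan 1 is Wednesday.
2291: Thursday
2291 begins on a Thursday

2291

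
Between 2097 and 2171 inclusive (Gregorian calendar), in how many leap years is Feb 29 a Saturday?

Leap years in 2097–2171: 17 of them.
Feb 29 weekday advances by 5 (mod 7) from one leap year to the next four years later (or differs when a century non-leap intervenes).
Leap-day weekdays: 2104:Fri 2108:Wed 2112:Mon 2116:Sat✓ 2120:Thu 2124:Tue 2128:Sun 2132:Fri 2136:Wed 2140:Mon 2144:Sat✓ 2148:Thu 2152:Tue 2156:Sun 2160:Fri 2164:Wed 2168:Mon
Saturday: 2116, 2144 → 2.

2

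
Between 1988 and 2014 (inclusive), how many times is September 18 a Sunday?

Track September 18's weekday year by year (advancing +1, or +2 across a Feb 29):
  1988: Sun ✓  1989: Mon (+1)  1990: Tue (+1)  1991: Wed (+1)  1992: Fri (+2)
  1993: Sat (+1)  1994: Sun (+1) ✓  1995: Mon (+1)  1996: Wed (+2)  1997: Thu (+1)
  1998: Fri (+1)  1999: Sat (+1)  2000: Mon (+2)  2001: Tue (+1)  2002: Wed (+1)
  2003: Thu (+1)  2004: Sat (+2)  2005: Sun (+1) ✓  2006: Mon (+1)  2007: Tue (+1)
  2008: Thu (+2)  2009: Fri (+1)  2010: Sat (+1)  2011: Sun (+1) ✓  2012: Tue (+2)
  2013: Wed (+1)  2014: Thu (+1)
Sunday years: 1988, 1994, 2005, 2011 — 4 in total.

4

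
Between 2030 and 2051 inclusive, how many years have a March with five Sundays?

9

March has 31 days; it has five Sundays when Sunday falls among the first (month-length − 28) days — i.e. when March 1 is one of Sunday/Saturday/Friday.
March 1 by year: 2030:Fri✓ 2031:Sat✓ 2032:Mon 2033:Tue 2034:Wed 2035:Thu 2036:Sat✓ 2037:Sun✓ 2038:Mon 2039:Tue 2040:Thu 2041:Fri✓ 2042:Sat✓ 2043:Sun✓ 2044:Tue 2045:Wed 2046:Thu 2047:Fri✓ 2048:Sun✓ 2049:Mon 2050:Tue 2051:Wed
Years with five Sundays: 2030, 2031, 2036, 2037, 2041, 2042, 2043, 2047, 2048 → 9.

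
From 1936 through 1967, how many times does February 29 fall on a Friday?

Leap years in 1936–1967: 8 of them.
Feb 29 weekday advances by 5 (mod 7) from one leap year to the next four years later (or differs when a century non-leap intervenes).
Leap-day weekdays: 1936:Sat 1940:Thu 1944:Tue 1948:Sun 1952:Fri✓ 1956:Wed 1960:Mon 1964:Sat
Friday: 1952 → 1.

1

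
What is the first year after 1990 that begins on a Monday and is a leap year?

Jan 1 advances by 2 weekdays after a leap year and by 1 after a common year.
1990: Jan 1 is Monday.
1991: Tuesday
1992: Wednesday (leap)
1993: Friday
1994: Saturday
1995: Sunday
1996: Monday (leap)
1996 begins on a Monday and is a leap year.

1996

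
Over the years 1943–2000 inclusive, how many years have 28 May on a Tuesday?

Track 28 May's weekday year by year (advancing +1, or +2 across a Feb 29):
  1943: Fri  1944: Sun (+2)  1945: Mon (+1)  1946: Tue (+1) ✓  1947: Wed (+1)
  1948: Fri (+2)  1949: Sat (+1)  1950: Sun (+1)  1951: Mon (+1)  1952: Wed (+2)
  1953: Thu (+1)  1954: Fri (+1)  1955: Sat (+1)  1956: Mon (+2)  … (30 more years) …
  1987: Thu (+1)  1988: Sat (+2)  1989: Sun (+1)  1990: Mon (+1)  1991: Tue (+1) ✓
  1992: Thu (+2)  1993: Fri (+1)  1994: Sat (+1)  1995: Sun (+1)  1996: Tue (+2) ✓
  1997: Wed (+1)  1998: Thu (+1)  1999: Fri (+1)  2000: Sun (+2)
Tuesday years: 1946, 1957, 1963, 1968, 1974, 1985, 1991, 1996 — 8 in total.

8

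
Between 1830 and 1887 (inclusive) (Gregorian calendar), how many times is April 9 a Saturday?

Track April 9's weekday year by year (advancing +1, or +2 across a Feb 29):
  1830: Fri  1831: Sat (+1) ✓  1832: Mon (+2)  1833: Tue (+1)  1834: Wed (+1)
  1835: Thu (+1)  1836: Sat (+2) ✓  1837: Sun (+1)  1838: Mon (+1)  1839: Tue (+1)
  1840: Thu (+2)  1841: Fri (+1)  1842: Sat (+1) ✓  1843: Sun (+1)  … (30 more years) …
  1874: Thu (+1)  1875: Fri (+1)  1876: Sun (+2)  1877: Mon (+1)  1878: Tue (+1)
  1879: Wed (+1)  1880: Fri (+2)  1881: Sat (+1) ✓  1882: Sun (+1)  1883: Mon (+1)
  1884: Wed (+2)  1885: Thu (+1)  1886: Fri (+1)  1887: Sat (+1) ✓
Saturday years: 1831, 1836, 1842, 1853, 1859, 1864, 1870, 1881, 1887 — 9 in total.

9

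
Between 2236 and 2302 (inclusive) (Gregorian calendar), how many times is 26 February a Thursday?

Track 26 February's weekday year by year (advancing +1, or +2 across a Feb 29):
  2236: Fri  2237: Sun (+2)  2238: Mon (+1)  2239: Tue (+1)  2240: Wed (+1)
  2241: Fri (+2)  2242: Sat (+1)  2243: Sun (+1)  2244: Mon (+1)  2245: Wed (+2)
  2246: Thu (+1) ✓  2247: Fri (+1)  2248: Sat (+1)  2249: Mon (+2)  … (39 more years) …
  2289: Tue (+2)  2290: Wed (+1)  2291: Thu (+1) ✓  2292: Fri (+1)  2293: Sun (+2)
  2294: Mon (+1)  2295: Tue (+1)  2296: Wed (+1)  2297: Fri (+2)  2298: Sat (+1)
  2299: Sun (+1)  2300: Mon (+1)  2301: Tue (+1)  2302: Wed (+1)
Thursday years: 2246, 2252, 2257, 2263, 2274, 2280, 2285, 2291 — 8 in total.

8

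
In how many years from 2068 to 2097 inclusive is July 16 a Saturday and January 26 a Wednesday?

3

Check each year's weekday for July 16 and January 26:
  2068: Mon/Thu  2069: Tue/Sat  2070: Wed/Sun  2071: Thu/Mon  2072: Sat/Tue  2073: Sun/Thu  2074: Mon/Fri  2075: Tue/Sat  2076: Thu/Sun  2077: Fri/Tue  2078: Sat/Wed ✓  2079: Sun/Thu  2080: Tue/Fri  2081: Wed/Sun  2082: Thu/Mon  2083: Fri/Tue  2084: Sun/Wed  2085: Mon/Fri  2086: Tue/Sat  2087: Wed/Sun  2088: Fri/Mon  2089: Sat/Wed ✓  2090: Sun/Thu  2091: Mon/Fri  2092: Wed/Sat  2093: Thu/Mon  2094: Fri/Tue  2095: Sat/Wed ✓  2096: Mon/Thu  2097: Tue/Sat
Both conditions hold in: 2078, 2089, 2095 — 3.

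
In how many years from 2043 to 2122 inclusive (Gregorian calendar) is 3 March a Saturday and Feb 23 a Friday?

8

Check each year's weekday for 3 March and Feb 23:
  2043: Tue/Mon  2044: Thu/Tue  2045: Fri/Thu  2046: Sat/Fri ✓  2047: Sun/Sat  2048: Tue/Sun  2049: Wed/Tue  2050: Thu/Wed  2051: Fri/Thu  2052: Sun/Fri  2053: Mon/Sun  2054: Tue/Mon  2055: Wed/Tue  2056: Fri/Wed  …(52 more)…  2109: Sun/Sat  2110: Mon/Sun  2111: Tue/Mon  2112: Thu/Tue  2113: Fri/Thu  2114: Sat/Fri ✓  2115: Sun/Sat  2116: Tue/Sun  2117: Wed/Tue  2118: Thu/Wed  2119: Fri/Thu  2120: Sun/Fri  2121: Mon/Sun  2122: Tue/Mon
Both conditions hold in: 2046, 2057, 2063, 2074, 2085, 2091, 2103, 2114 — 8.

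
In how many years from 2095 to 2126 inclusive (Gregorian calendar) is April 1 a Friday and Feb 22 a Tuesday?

4

Check each year's weekday for April 1 and Feb 22:
  2095: Fri/Tue ✓  2096: Sun/Wed  2097: Mon/Fri  2098: Tue/Sat  2099: Wed/Sun  2100: Thu/Mon  2101: Fri/Tue ✓  2102: Sat/Wed  2103: Sun/Thu  2104: Tue/Fri  2105: Wed/Sun  2106: Thu/Mon  2107: Fri/Tue ✓  2108: Sun/Wed  …(4 more)…  2113: Sat/Wed  2114: Sun/Thu  2115: Mon/Fri  2116: Wed/Sat  2117: Thu/Mon  2118: Fri/Tue ✓  2119: Sat/Wed  2120: Mon/Thu  2121: Tue/Sat  2122: Wed/Sun  2123: Thu/Mon  2124: Sat/Tue  2125: Sun/Thu  2126: Mon/Fri
Both conditions hold in: 2095, 2101, 2107, 2118 — 4.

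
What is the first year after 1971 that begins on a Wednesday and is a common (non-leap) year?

1975

Jan 1 advances by 2 weekdays after a leap year and by 1 after a common year.
1971: Jan 1 is Friday.
1972: Saturday (leap)
1973: Monday
1974: Tuesday
1975: Wednesday
1975 begins on a Wednesday and is a common year.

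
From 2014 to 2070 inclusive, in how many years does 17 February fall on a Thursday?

Track 17 February's weekday year by year (advancing +1, or +2 across a Feb 29):
  2014: Mon  2015: Tue (+1)  2016: Wed (+1)  2017: Fri (+2)  2018: Sat (+1)
  2019: Sun (+1)  2020: Mon (+1)  2021: Wed (+2)  2022: Thu (+1) ✓  2023: Fri (+1)
  2024: Sat (+1)  2025: Mon (+2)  2026: Tue (+1)  2027: Wed (+1)  … (29 more years) …
  2057: Sat (+2)  2058: Sun (+1)  2059: Mon (+1)  2060: Tue (+1)  2061: Thu (+2) ✓
  2062: Fri (+1)  2063: Sat (+1)  2064: Sun (+1)  2065: Tue (+2)  2066: Wed (+1)
  2067: Thu (+1) ✓  2068: Fri (+1)  2069: Sun (+2)  2070: Mon (+1)
Thursday years: 2022, 2028, 2033, 2039, 2050, 2056, 2061, 2067 — 8 in total.

8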